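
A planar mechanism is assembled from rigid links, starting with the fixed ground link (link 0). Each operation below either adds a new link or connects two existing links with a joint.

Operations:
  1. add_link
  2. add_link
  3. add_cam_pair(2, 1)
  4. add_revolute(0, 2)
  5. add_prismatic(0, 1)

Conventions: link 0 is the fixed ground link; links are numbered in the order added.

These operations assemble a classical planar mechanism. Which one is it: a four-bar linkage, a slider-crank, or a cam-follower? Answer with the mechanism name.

links: 3 (incl. ground); joints: 1 revolute, 1 prismatic, 1 higher (cam) pair, forming one closed loop
3 links, revolute + prismatic + higher pair in one loop → cam-follower

cam-follower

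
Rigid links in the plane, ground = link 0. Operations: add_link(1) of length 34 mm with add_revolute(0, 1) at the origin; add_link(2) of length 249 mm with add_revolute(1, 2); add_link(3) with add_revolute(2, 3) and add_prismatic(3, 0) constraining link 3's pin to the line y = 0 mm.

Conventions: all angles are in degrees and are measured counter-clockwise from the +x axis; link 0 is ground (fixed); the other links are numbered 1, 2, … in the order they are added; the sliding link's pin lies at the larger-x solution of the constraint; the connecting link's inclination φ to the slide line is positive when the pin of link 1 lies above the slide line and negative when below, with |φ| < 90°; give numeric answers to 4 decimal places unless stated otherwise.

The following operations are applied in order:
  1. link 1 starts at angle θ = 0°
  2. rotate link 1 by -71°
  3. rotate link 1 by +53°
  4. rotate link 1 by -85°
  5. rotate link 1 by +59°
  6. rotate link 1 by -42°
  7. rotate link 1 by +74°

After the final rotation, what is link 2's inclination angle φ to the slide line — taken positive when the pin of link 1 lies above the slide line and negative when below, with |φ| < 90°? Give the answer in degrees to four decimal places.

geometry: r = 34 mm, L = 249 mm, e = 0 mm; θ starts at 0°
rotate link 1 by -71°: θ ← 0° -71° = -71°
rotate link 1 by +53°: θ ← -71° +53° = -18°
rotate link 1 by -85°: θ ← -18° -85° = -103°
rotate link 1 by +59°: θ ← -103° +59° = -44°
rotate link 1 by -42°: θ ← -44° -42° = -86°
rotate link 1 by +74°: θ ← -86° +74° = -12°
h = r sin θ − e = -7.068997 − 0 = -7.068997
sin φ = h / L = -7.068997 / 249 = -0.02838955
φ = arcsin(-0.02838955) = -1.626820°

-1.6268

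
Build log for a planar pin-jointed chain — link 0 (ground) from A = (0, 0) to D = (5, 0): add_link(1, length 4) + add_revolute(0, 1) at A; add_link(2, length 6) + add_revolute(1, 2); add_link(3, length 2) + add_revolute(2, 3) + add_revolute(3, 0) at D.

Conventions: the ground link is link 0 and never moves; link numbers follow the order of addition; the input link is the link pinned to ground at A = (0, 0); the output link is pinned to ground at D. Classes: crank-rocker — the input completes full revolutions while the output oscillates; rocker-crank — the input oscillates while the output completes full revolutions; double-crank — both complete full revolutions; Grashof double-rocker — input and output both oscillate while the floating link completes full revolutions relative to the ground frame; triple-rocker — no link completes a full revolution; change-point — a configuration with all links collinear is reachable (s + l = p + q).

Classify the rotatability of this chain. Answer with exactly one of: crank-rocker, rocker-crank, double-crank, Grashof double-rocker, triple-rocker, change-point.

lengths: ground=5, input=4, coupler=6, output=2
sorted: s=2 (shortest), l=6 (longest), p+q=9
s + l = 8 vs p + q = 9
s + l < p + q (Grashof) with shortest = output link → rocker-crank

rocker-crank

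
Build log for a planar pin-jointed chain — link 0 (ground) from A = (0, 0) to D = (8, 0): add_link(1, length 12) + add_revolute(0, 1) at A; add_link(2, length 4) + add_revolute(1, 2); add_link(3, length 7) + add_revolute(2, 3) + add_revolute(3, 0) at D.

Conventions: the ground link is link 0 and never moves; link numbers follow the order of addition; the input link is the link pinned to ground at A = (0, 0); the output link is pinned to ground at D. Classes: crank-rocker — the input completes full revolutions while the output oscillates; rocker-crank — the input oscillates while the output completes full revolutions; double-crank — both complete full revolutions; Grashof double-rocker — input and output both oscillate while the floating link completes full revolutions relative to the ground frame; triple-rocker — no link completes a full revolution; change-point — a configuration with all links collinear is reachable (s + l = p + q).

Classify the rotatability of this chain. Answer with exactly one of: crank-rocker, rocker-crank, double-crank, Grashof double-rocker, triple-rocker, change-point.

lengths: ground=8, input=12, coupler=4, output=7
sorted: s=4 (shortest), l=12 (longest), p+q=15
s + l = 16 vs p + q = 15
s + l > p + q → non-Grashof → no link fully rotates → triple-rocker

triple-rocker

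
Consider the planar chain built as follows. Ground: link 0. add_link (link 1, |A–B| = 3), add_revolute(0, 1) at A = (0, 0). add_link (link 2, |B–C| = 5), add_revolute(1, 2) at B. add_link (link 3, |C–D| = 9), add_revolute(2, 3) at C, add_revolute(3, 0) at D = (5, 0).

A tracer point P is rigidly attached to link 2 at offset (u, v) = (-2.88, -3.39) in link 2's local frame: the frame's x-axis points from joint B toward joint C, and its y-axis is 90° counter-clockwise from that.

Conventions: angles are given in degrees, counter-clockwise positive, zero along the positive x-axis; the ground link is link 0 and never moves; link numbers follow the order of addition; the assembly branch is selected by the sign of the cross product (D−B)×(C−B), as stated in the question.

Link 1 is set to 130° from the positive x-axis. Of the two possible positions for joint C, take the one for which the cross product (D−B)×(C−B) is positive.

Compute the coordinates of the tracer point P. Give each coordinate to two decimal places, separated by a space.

A=(0,0), D=(5.00,0)
B = A + 3.00·(cos130°, sin130°) = (-1.9284, 2.2981)
|BD| = 7.2996
circle(B,5.00) ∩ circle(D,9.00): a=-0.1861, h=4.9965
  candidates: C₊=(-0.5319,7.0992) cross=36.473; C₋=(-3.6780,-2.3857) cross=-36.473
  branch + wants cross > 0 → take C=(-0.5319,7.0992) (cross=36.473)
ex = (C−B)/|BC| = (0.2793,0.9602); ey = (-0.9602,0.2793)
P = B + -2.88·ex + -3.39·ey = (0.5224,-1.4141)

0.52 -1.41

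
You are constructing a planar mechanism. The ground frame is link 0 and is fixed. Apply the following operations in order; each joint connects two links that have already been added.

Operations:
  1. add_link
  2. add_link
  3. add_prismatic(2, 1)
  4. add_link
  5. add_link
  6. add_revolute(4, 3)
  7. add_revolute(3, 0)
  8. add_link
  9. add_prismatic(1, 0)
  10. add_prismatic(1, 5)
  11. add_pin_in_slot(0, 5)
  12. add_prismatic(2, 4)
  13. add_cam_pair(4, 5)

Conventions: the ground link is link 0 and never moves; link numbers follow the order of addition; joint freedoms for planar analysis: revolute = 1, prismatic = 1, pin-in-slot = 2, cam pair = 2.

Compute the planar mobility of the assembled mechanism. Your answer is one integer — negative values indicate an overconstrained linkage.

link 0 = ground. State L|J1|J2 = 1|0|0
+link1  2|0|0
+link2  3|0|0
P(2,1) f=1→J1  3|1|0
+link3  4|1|0
+link4  5|1|0
R(4,3) f=1→J1  5|2|0
R(3,0) f=1→J1  5|3|0
+link5  6|3|0
P(1,0) f=1→J1  6|4|0
P(1,5) f=1→J1  6|5|0
PS(0,5) f=2→J2  6|5|1
P(2,4) f=1→J1  6|6|1
C(4,5) f=2→J2  6|6|2
M = 3(6−1)−2·6−2 = 15−12−2 = 1

M = 1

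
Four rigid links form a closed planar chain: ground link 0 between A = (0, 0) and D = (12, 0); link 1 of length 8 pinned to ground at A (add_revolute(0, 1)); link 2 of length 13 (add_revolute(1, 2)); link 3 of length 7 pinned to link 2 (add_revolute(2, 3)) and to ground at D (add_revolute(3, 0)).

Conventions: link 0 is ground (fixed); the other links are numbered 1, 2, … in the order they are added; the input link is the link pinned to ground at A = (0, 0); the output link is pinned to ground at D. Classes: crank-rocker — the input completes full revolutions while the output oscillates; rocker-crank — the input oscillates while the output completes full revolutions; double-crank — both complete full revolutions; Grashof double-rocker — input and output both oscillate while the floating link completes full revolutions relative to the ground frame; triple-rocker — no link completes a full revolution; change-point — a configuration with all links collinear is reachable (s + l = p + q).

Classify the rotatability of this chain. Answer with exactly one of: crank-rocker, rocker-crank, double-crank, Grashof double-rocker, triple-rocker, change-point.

lengths: ground=12, input=8, coupler=13, output=7
sorted: s=7 (shortest), l=13 (longest), p+q=20
s + l = 20 vs p + q = 20
s + l = p + q → change-point (collinear configuration reachable)

change-point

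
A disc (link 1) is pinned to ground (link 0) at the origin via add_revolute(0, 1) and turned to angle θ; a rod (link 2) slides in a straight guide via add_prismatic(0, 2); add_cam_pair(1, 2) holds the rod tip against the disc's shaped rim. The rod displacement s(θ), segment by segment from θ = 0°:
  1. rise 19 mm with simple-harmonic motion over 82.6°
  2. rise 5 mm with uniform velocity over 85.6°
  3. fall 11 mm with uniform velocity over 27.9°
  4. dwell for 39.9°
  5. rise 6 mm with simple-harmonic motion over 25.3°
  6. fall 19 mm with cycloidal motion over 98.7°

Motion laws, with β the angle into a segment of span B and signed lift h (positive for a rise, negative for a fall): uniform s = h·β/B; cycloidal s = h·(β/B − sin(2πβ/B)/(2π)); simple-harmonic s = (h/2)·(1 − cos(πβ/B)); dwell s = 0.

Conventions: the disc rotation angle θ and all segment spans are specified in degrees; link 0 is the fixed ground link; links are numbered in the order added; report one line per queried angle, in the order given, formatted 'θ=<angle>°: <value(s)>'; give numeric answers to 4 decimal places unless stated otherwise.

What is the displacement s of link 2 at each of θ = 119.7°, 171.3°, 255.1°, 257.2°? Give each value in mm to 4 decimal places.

segment 1 (0° to 82.6°, simple-harmonic, h = 19) is passed completely: s = 0.0000 + (19) = 19.0000
θ = 119.7° falls in segment 2 (82.6° to 168.2°, uniform, h = 5): β = 119.7 − 82.6 = 37.1°, B = 85.6°; Δs = 5·37.1/85.6 = 2.1671; s = 19.0000 + 2.1671 = 21.1671
segment 2 (82.6° to 168.2°, uniform, h = 5) is passed completely: s = 19.0000 + (5) = 24.0000
θ = 171.3° falls in segment 3 (168.2° to 196.1°, uniform, h = -11): β = 171.3 − 168.2 = 3.1°, B = 27.9°; Δs = -11·3.1/27.9 = -1.2222; s = 24.0000 − 1.2222 = 22.7778
segment 3 (168.2° to 196.1°, uniform, h = -11) is passed completely: s = 24.0000 + (-11) = 13.0000
segment 4 (196.1° to 236°, dwell): s unchanged at 13.0000
θ = 255.1° falls in segment 5 (236° to 261.3°, simple-harmonic, h = 6): β = 255.1 − 236 = 19.1°, B = 25.3°; Δs = 6/2·(1 − cos(π·0.7549)) = 5.1540; s = 13.0000 + 5.1540 = 18.1540
θ = 257.2° falls in segment 5 (236° to 261.3°, simple-harmonic, h = 6): β = 257.2 − 236 = 21.2°, B = 25.3°; Δs = 6/2·(1 − cos(π·0.8379)) = 5.6195; s = 13.0000 + 5.6195 = 18.6195

θ=119.7°: 21.1671
θ=171.3°: 22.7778
θ=255.1°: 18.1540
θ=257.2°: 18.6195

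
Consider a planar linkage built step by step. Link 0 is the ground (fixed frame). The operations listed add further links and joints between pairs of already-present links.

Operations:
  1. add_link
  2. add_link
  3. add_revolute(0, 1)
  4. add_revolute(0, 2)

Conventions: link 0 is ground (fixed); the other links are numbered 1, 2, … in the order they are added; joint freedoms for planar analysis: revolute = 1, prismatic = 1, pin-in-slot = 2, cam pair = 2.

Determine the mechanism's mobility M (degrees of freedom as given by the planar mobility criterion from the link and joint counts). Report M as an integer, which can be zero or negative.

link 0 = ground. State L|J1|J2 = 1|0|0
+link1  2|0|0
+link2  3|0|0
R(0,1) f=1→J1  3|1|0
R(0,2) f=1→J1  3|2|0
M = 3(3−1)−2·2−0 = 6−4−0 = 2

M = 2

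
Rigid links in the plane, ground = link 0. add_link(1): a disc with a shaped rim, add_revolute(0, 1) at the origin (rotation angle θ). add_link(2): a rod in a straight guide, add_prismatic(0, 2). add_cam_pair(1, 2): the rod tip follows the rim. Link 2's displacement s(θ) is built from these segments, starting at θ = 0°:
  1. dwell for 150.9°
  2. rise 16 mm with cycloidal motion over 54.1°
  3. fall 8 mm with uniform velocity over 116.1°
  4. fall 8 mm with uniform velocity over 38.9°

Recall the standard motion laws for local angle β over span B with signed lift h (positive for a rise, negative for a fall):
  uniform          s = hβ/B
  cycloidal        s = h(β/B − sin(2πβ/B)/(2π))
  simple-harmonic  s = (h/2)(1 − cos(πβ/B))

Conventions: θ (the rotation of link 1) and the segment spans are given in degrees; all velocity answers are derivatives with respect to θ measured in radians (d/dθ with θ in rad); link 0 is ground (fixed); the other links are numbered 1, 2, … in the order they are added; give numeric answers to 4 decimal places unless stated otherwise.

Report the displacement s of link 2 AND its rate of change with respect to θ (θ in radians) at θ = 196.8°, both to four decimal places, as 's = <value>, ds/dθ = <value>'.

segment 1 (0° to 150.9°, dwell): s unchanged at 0.0000
θ = 196.8° falls in segment 2 (150.9° to 205°, cycloidal, h = 16): β = 196.8 − 150.9 = 45.9°, B = 54.1°; Δs = 16·(0.8484 − sin(2π·0.8484)/(2π)) = 15.6497; s = 0.0000 + 15.6497 = 15.6497
velocity in seg [150.9°–205°] (cycloidal), θ in radians: β = 45.9° = 0.8011 rad, B = 54.1° = 0.9442 rad; ds/dθ = (h/B)(1 − cos(2πβ/B)) = (16/0.9442)(1 − cos(2π·0.8484)) = 7.120856 mm/rad

s = 15.6497, ds/dθ = 7.1209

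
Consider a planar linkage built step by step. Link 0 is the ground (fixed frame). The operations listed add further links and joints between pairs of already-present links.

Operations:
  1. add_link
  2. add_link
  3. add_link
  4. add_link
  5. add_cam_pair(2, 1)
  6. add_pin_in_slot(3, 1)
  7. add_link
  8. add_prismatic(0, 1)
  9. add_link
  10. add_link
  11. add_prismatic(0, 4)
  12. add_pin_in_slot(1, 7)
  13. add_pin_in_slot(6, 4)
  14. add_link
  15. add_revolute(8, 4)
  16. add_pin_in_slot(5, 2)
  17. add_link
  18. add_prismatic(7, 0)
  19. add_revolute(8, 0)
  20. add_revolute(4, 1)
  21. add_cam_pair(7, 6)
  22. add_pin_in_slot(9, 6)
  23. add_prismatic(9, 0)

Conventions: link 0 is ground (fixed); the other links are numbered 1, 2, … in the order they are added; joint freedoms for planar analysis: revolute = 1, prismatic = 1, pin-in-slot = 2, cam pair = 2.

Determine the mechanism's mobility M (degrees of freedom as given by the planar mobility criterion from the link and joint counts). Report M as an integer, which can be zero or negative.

(L,J1,J2)=(1,0,0); link0 fixed
link1: (2,0,0)
link2: (3,0,0)
link3: (4,0,0)
link4: (5,0,0)
C 2-1 [J2]: (5,0,1)
PS 3-1 [J2]: (5,0,2)
link5: (6,0,2)
P 0-1 [J1]: (6,1,2)
link6: (7,1,2)
link7: (8,1,2)
P 0-4 [J1]: (8,2,2)
PS 1-7 [J2]: (8,2,3)
PS 6-4 [J2]: (8,2,4)
link8: (9,2,4)
R 8-4 [J1]: (9,3,4)
PS 5-2 [J2]: (9,3,5)
link9: (10,3,5)
P 7-0 [J1]: (10,4,5)
R 8-0 [J1]: (10,5,5)
R 4-1 [J1]: (10,6,5)
C 7-6 [J2]: (10,6,6)
PS 9-6 [J2]: (10,6,7)
P 9-0 [J1]: (10,7,7)
Grübler: 3·9 − 2·7 − 7 = 6

M = 6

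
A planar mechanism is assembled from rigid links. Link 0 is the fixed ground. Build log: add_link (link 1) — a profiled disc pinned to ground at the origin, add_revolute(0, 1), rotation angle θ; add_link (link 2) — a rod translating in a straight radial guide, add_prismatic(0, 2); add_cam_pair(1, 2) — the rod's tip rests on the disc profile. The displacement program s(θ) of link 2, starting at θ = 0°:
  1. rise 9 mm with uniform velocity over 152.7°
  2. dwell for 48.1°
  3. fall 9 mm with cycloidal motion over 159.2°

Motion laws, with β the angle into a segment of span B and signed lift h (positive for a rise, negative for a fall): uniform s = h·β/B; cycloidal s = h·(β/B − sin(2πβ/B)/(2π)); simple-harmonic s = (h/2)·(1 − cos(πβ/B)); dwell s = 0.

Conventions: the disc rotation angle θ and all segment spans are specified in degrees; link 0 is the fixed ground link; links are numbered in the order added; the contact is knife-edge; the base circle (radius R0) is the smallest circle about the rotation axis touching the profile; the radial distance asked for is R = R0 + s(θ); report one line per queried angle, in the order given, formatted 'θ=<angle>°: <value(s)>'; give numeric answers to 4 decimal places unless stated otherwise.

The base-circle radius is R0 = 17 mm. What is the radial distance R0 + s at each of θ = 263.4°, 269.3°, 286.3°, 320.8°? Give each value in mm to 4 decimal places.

seg 1 [0°–152.7°] uniform, h=9: full span → s += 9 → s = 9.0000
seg 2 [152.7°–200.8°] dwell: s stays 9.0000
seg 3 [200.8°–360°] cycloidal, h=-9: θ=263.4° here. β=62.6, B=159.2. -9·(0.3932 − sin(2π·0.3932)/(2π)) = -2.6484 → s = 6.3516
seg 3 [200.8°–360°] cycloidal, h=-9: θ=269.3° here. β=68.5, B=159.2. -9·(0.4303 − sin(2π·0.4303)/(2π)) = -3.2649 → s = 5.7351
seg 3 [200.8°–360°] cycloidal, h=-9: θ=286.3° here. β=85.5, B=159.2. -9·(0.5371 − sin(2π·0.5371)/(2π)) = -5.1641 → s = 3.8359
seg 3 [200.8°–360°] cycloidal, h=-9: θ=320.8° here. β=120, B=159.2. -9·(0.7538 − sin(2π·0.7538)/(2π)) = -8.2159 → s = 0.7841
θ=263.4°: R = R0 + s = 17 + 6.3516 = 23.3516
θ=269.3°: R = R0 + s = 17 + 5.7351 = 22.7351
θ=286.3°: R = R0 + s = 17 + 3.8359 = 20.8359
θ=320.8°: R = R0 + s = 17 + 0.7841 = 17.7841

θ=263.4°: 23.3516
θ=269.3°: 22.7351
θ=286.3°: 20.8359
θ=320.8°: 17.7841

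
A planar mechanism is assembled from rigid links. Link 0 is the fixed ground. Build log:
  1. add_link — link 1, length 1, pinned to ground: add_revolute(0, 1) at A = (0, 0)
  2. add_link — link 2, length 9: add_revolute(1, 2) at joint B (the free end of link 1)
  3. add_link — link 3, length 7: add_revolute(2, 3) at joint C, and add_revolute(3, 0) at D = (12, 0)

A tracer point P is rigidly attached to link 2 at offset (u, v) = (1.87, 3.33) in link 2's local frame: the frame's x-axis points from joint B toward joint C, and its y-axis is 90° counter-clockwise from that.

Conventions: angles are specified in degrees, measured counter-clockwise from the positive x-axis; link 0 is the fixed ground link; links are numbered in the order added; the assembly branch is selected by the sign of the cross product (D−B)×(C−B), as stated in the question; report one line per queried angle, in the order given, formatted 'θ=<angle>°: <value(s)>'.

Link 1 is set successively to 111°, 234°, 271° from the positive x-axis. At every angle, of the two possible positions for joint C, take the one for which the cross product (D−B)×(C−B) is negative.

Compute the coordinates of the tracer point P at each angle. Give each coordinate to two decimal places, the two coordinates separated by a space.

A=(0,0), D=(12.00,0)
θ=111°: B = A + 1.00·(cos111°, sin111°) = (-0.3584, 0.9336)
θ=111°: |BD| = 12.3936
θ=111°: circle(B,9.00) ∩ circle(D,7.00): a=7.4878, h=4.9933
θ=111°:   candidates: C₊=(7.4843,5.3487) cross=61.885; C₋=(6.7320,-4.6096) cross=-61.885
θ=111°:   branch - wants cross < 0 → take C=(6.7320,-4.6096) (cross=-61.885)
θ=111°: ex = (C−B)/|BC| = (0.7878,-0.6159); ey = (0.6159,0.7878)
θ=111°: P = B + 1.87·ex + 3.33·ey = (3.1658,2.4053)
θ=234°: B = A + 1.00·(cos234°, sin234°) = (-0.5878, -0.8090)
θ=234°: |BD| = 12.6138
θ=234°: circle(B,9.00) ∩ circle(D,7.00): a=7.5753, h=4.8595
θ=234°:   candidates: C₊=(6.6603,4.5263) cross=61.296; C₋=(7.2836,-5.1726) cross=-61.296
θ=234°:   branch - wants cross < 0 → take C=(7.2836,-5.1726) (cross=-61.296)
θ=234°: ex = (C−B)/|BC| = (0.8746,-0.4848); ey = (0.4848,0.8746)
θ=234°: P = B + 1.87·ex + 3.33·ey = (2.6622,1.1967)
θ=271°: B = A + 1.00·(cos271°, sin271°) = (0.0175, -0.9998)
θ=271°: |BD| = 12.0242
θ=271°: circle(B,9.00) ∩ circle(D,7.00): a=7.3427, h=5.2042
θ=271°:   candidates: C₊=(6.9020,4.7969) cross=62.577; C₋=(7.7675,-5.5755) cross=-62.577
θ=271°:   branch - wants cross < 0 → take C=(7.7675,-5.5755) (cross=-62.577)
θ=271°: ex = (C−B)/|BC| = (0.8611,-0.5084); ey = (0.5084,0.8611)
θ=271°: P = B + 1.87·ex + 3.33·ey = (3.3207,0.9170)

θ=111°: 3.17 2.41
θ=234°: 2.66 1.20
θ=271°: 3.32 0.92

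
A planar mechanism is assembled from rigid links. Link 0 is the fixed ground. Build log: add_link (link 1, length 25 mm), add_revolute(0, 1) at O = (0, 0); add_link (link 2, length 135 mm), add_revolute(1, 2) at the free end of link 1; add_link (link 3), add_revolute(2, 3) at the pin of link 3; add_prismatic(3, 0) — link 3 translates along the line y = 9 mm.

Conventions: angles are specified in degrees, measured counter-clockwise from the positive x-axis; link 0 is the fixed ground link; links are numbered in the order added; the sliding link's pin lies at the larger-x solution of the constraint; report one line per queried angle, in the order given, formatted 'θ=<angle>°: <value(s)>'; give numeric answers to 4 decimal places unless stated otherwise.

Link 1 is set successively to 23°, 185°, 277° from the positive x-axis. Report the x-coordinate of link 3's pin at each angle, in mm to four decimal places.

geometry: r = 25 mm, L = 135 mm, e = 9 mm
θ=23°: crank pin P = (r cos θ, r sin θ) = (23.012621, 9.768278)
θ=23°: h = r sin θ − e = 9.768278 − 9 = 0.768278
θ=23°: x = r cos θ + √(L² − h²) = 23.012621 + 134.997814 = 158.010435
θ=185°: crank pin P = (r cos θ, r sin θ) = (-24.904867, -2.178894)
θ=185°: h = r sin θ − e = -2.178894 − 9 = -11.178894
θ=185°: x = r cos θ + √(L² − h²) = -24.904867 + 134.536361 = 109.631493
θ=277°: crank pin P = (r cos θ, r sin θ) = (3.046734, -24.813654)
θ=277°: h = r sin θ − e = -24.813654 − 9 = -33.813654
θ=277°: x = r cos θ + √(L² − h²) = 3.046734 + 130.696736 = 133.743470

θ=23°: 158.0104
θ=185°: 109.6315
θ=277°: 133.7435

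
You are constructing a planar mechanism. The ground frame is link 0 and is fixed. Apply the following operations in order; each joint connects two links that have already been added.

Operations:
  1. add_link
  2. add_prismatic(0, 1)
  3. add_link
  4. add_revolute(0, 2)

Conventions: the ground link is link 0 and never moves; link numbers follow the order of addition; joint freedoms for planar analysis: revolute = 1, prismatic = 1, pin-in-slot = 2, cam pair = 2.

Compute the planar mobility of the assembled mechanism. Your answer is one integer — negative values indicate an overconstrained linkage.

L=1 J1=0 J2=0
add link → L=2 J1=0 J2=0
P@0,1 dof=1 J1 → L=2 J1=1 J2=0
add link → L=3 J1=1 J2=0
R@0,2 dof=1 J1 → L=3 J1=2 J2=0
M=3(L−1)−2J1−J2=3·2−2·2−0=2

M = 2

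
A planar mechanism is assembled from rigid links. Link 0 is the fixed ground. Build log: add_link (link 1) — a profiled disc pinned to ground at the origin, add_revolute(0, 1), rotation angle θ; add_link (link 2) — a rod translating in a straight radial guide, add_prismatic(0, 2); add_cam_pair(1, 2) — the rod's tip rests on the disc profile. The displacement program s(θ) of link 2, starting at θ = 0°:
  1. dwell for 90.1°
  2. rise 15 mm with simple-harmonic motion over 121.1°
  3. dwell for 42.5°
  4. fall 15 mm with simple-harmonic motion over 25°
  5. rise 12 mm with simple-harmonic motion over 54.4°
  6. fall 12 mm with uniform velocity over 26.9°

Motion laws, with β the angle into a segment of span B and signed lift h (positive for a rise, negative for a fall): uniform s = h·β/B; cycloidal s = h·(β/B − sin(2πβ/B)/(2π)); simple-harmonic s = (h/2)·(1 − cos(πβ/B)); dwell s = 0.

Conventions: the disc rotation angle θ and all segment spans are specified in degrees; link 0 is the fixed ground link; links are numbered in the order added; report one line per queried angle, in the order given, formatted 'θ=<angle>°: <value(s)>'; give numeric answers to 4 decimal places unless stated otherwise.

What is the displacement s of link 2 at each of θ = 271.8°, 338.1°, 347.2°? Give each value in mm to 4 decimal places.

seg 1 [0°–90.1°] dwell: s stays 0.0000
seg 2 [90.1°–211.2°] simple-harmonic, h=15: full span → s += 15 → s = 15.0000
seg 3 [211.2°–253.7°] dwell: s stays 15.0000
seg 4 [253.7°–278.7°] simple-harmonic, h=-15: θ=271.8° here. β=18.1, B=25. -15/2·(1 − cos(π·0.7240)) = -12.3529 → s = 2.6471
seg 4 [253.7°–278.7°] simple-harmonic, h=-15: full span → s += -15 → s = 0.0000
seg 5 [278.7°–333.1°] simple-harmonic, h=12: full span → s += 12 → s = 12.0000
seg 6 [333.1°–360°] uniform, h=-12: θ=338.1° here. β=5, B=26.9. -12·5/26.9 = -2.2305 → s = 9.7695
seg 6 [333.1°–360°] uniform, h=-12: θ=347.2° here. β=14.1, B=26.9. -12·14.1/26.9 = -6.2900 → s = 5.7100

θ=271.8°: 2.6471
θ=338.1°: 9.7695
θ=347.2°: 5.7100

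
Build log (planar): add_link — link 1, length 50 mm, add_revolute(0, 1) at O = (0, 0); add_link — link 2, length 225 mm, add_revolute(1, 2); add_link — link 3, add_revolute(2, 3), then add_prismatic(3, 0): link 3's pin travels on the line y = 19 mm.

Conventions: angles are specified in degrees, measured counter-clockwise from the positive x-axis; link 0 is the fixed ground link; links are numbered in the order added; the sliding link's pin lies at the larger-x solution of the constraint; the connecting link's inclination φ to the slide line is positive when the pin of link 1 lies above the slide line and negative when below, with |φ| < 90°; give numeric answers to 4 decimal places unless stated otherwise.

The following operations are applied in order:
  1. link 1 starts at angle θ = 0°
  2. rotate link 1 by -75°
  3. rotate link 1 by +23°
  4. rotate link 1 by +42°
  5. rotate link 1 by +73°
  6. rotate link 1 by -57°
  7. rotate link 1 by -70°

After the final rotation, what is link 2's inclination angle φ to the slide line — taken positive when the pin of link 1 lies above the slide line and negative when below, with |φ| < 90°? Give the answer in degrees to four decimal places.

geometry: r = 50 mm, L = 225 mm, e = 19 mm; θ starts at 0°
rotate link 1 by -75°: θ ← 0° -75° = -75°
rotate link 1 by +23°: θ ← -75° +23° = -52°
rotate link 1 by +42°: θ ← -52° +42° = -10°
rotate link 1 by +73°: θ ← -10° +73° = 63°
rotate link 1 by -57°: θ ← 63° -57° = 6°
rotate link 1 by -70°: θ ← 6° -70° = -64°
h = r sin θ − e = -44.939702 − 19 = -63.939702
sin φ = h / L = -63.939702 / 225 = -0.28417645
φ = arcsin(-0.28417645) = -16.509628°

-16.5096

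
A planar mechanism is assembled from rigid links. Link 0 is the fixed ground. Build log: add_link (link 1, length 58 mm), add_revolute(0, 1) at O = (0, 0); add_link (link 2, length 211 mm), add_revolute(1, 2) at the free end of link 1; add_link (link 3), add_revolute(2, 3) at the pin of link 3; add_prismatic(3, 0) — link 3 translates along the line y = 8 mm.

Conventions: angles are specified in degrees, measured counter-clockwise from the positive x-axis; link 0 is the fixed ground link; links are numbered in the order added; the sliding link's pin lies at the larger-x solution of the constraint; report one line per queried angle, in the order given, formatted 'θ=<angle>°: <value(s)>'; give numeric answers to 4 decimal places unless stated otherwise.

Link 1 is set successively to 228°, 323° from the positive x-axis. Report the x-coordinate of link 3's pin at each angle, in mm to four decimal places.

geometry: r = 58 mm, L = 211 mm, e = 8 mm
θ=228°: crank pin P = (r cos θ, r sin θ) = (-38.809575, -43.102400)
θ=228°: h = r sin θ − e = -43.102400 − 8 = -51.102400
θ=228°: x = r cos θ + √(L² − h²) = -38.809575 + 204.718208 = 165.908633
θ=323°: crank pin P = (r cos θ, r sin θ) = (46.320860, -34.905271)
θ=323°: h = r sin θ − e = -34.905271 − 8 = -42.905271
θ=323°: x = r cos θ + √(L² − h²) = 46.320860 + 206.591717 = 252.912577

θ=228°: 165.9086
θ=323°: 252.9126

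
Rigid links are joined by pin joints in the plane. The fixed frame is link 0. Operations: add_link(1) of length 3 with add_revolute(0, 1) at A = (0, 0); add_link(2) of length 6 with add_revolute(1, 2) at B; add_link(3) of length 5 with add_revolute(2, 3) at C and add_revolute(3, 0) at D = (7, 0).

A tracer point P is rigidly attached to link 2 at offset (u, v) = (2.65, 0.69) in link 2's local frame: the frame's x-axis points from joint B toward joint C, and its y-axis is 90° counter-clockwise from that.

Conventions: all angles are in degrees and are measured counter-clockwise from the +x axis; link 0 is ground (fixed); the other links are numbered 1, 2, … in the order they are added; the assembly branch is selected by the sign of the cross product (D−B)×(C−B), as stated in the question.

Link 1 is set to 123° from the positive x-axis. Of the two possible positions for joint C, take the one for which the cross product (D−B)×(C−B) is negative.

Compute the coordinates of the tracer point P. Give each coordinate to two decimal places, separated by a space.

A=(0,0), D=(7.00,0)
B = A + 3.00·(cos123°, sin123°) = (-1.6339, 2.5160)
|BD| = 8.9930
circle(B,6.00) ∩ circle(D,5.00): a=5.1081, h=3.1476
  candidates: C₊=(4.1508,4.1088) cross=28.306; C₋=(2.3896,-1.9350) cross=-28.306
  branch - wants cross < 0 → take C=(2.3896,-1.9350) (cross=-28.306)
ex = (C−B)/|BC| = (0.6706,-0.7418); ey = (0.7418,0.6706)
P = B + 2.65·ex + 0.69·ey = (0.6550,1.0129)

0.65 1.01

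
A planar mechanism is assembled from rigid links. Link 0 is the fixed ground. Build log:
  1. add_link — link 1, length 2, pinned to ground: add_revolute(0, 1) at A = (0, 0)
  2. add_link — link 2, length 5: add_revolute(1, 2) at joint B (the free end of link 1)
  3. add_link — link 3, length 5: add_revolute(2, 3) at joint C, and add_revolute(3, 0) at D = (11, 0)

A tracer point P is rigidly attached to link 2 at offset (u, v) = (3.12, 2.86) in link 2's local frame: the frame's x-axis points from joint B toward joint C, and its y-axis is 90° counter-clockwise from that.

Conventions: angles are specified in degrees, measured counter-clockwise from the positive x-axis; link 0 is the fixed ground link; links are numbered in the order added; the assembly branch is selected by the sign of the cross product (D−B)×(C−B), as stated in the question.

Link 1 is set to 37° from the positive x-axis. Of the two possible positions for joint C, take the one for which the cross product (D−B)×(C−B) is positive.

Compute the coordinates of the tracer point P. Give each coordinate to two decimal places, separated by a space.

A=(0,0), D=(11.00,0)
B = A + 2.00·(cos37°, sin37°) = (1.5973, 1.2036)
|BD| = 9.4795
circle(B,5.00) ∩ circle(D,5.00): a=4.7397, h=1.5922
  candidates: C₊=(6.5008,2.1811) cross=15.093; C₋=(6.0965,-0.9775) cross=-15.093
  branch + wants cross > 0 → take C=(6.5008,2.1811) (cross=15.093)
ex = (C−B)/|BC| = (0.9807,0.1955); ey = (-0.1955,0.9807)
P = B + 3.12·ex + 2.86·ey = (4.0980,4.6184)

4.10 4.62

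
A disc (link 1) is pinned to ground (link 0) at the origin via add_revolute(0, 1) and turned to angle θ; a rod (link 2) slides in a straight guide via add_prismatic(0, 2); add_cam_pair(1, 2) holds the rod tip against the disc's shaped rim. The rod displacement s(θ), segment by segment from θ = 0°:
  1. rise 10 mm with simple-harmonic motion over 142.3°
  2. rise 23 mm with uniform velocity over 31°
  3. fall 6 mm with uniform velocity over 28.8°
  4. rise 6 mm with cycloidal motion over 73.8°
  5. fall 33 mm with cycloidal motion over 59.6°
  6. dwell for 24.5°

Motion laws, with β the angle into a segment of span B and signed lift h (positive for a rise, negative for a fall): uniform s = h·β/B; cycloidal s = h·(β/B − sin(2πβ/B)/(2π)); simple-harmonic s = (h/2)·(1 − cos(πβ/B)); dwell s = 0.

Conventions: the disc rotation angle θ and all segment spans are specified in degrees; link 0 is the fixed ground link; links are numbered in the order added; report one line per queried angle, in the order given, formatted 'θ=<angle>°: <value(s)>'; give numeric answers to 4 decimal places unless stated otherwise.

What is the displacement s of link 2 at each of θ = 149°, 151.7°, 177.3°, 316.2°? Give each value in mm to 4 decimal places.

segment 1 (0° to 142.3°, simple-harmonic, h = 10) is passed completely: s = 0.0000 + (10) = 10.0000
θ = 149° falls in segment 2 (142.3° to 173.3°, uniform, h = 23): β = 149 − 142.3 = 6.7°, B = 31°; Δs = 23·6.7/31 = 4.9710; s = 10.0000 + 4.9710 = 14.9710
θ = 151.7° falls in segment 2 (142.3° to 173.3°, uniform, h = 23): β = 151.7 − 142.3 = 9.4°, B = 31°; Δs = 23·9.4/31 = 6.9742; s = 10.0000 + 6.9742 = 16.9742
segment 2 (142.3° to 173.3°, uniform, h = 23) is passed completely: s = 10.0000 + (23) = 33.0000
θ = 177.3° falls in segment 3 (173.3° to 202.1°, uniform, h = -6): β = 177.3 − 173.3 = 4°, B = 28.8°; Δs = -6·4/28.8 = -0.8333; s = 33.0000 − 0.8333 = 32.1667
segment 3 (173.3° to 202.1°, uniform, h = -6) is passed completely: s = 33.0000 + (-6) = 27.0000
segment 4 (202.1° to 275.9°, cycloidal, h = 6) is passed completely: s = 27.0000 + (6) = 33.0000
θ = 316.2° falls in segment 5 (275.9° to 335.5°, cycloidal, h = -33): β = 316.2 − 275.9 = 40.3°, B = 59.6°; Δs = -33·(0.6762 − sin(2π·0.6762)/(2π)) = -27.0109; s = 33.0000 − 27.0109 = 5.9891

θ=149°: 14.9710
θ=151.7°: 16.9742
θ=177.3°: 32.1667
θ=316.2°: 5.9891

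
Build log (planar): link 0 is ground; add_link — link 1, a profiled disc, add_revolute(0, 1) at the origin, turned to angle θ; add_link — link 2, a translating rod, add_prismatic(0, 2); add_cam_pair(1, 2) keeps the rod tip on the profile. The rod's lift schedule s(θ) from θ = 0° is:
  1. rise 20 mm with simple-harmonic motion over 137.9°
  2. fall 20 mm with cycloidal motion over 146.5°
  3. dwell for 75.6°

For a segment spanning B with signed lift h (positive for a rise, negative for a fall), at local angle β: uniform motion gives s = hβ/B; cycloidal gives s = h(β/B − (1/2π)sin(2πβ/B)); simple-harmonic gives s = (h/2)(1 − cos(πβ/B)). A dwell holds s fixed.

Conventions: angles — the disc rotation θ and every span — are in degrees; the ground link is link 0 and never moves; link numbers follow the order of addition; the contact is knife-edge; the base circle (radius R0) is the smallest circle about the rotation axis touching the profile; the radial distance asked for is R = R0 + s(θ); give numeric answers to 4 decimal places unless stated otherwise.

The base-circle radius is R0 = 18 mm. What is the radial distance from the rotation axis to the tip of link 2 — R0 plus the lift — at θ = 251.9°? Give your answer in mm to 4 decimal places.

seg 1 [0°–137.9°] simple-harmonic, h=20: full span → s += 20 → s = 20.0000
seg 2 [137.9°–284.4°] cycloidal, h=-20: θ=251.9° here. β=114, B=146.5. -20·(0.7782 − sin(2π·0.7782)/(2π)) = -18.6966 → s = 1.3034
R = R0 + s = 18 + 1.3034 = 19.3034

19.3034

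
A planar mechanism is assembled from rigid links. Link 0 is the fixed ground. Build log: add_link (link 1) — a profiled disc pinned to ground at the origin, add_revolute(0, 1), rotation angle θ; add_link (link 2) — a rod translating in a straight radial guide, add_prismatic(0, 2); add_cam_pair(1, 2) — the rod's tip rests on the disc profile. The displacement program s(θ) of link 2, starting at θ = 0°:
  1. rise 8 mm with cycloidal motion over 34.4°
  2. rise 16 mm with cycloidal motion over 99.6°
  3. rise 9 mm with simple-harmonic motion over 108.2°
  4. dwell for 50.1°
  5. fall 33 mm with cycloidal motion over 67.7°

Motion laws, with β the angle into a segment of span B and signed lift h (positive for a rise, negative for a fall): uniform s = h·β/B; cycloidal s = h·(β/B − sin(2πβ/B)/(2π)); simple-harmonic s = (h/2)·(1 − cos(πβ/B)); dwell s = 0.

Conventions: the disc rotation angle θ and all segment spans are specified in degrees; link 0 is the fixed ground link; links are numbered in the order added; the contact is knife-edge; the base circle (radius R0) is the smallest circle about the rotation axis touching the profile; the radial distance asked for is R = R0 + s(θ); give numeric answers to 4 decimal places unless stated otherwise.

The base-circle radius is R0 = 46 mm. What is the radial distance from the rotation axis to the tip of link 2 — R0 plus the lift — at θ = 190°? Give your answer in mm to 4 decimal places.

seg 1 [0°–34.4°] cycloidal, h=8: full span → s += 8 → s = 8.0000
seg 2 [34.4°–134°] cycloidal, h=16: full span → s += 16 → s = 24.0000
seg 3 [134°–242.2°] simple-harmonic, h=9: θ=190° here. β=56, B=108.2. 9/2·(1 − cos(π·0.5176)) = 4.7481 → s = 28.7481
R = R0 + s = 46 + 28.7481 = 74.7481

74.7481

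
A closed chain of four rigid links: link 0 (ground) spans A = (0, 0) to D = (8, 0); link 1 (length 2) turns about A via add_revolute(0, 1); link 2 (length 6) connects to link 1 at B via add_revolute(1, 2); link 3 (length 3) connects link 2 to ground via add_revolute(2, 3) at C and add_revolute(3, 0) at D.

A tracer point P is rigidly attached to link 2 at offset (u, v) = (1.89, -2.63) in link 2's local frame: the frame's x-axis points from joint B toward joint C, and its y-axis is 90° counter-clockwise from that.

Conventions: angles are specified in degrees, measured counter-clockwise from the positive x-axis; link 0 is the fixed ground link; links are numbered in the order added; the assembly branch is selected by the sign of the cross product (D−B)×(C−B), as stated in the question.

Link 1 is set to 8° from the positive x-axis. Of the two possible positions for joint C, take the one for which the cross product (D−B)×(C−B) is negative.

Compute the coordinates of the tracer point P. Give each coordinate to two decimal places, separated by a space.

A=(0,0), D=(8.00,0)
B = A + 2.00·(cos8°, sin8°) = (1.9805, 0.2783)
|BD| = 6.0259
circle(B,6.00) ∩ circle(D,3.00): a=5.2533, h=2.8988
  candidates: C₊=(7.3621,2.9314) cross=17.468; C₋=(7.0943,-2.8600) cross=-17.468
  branch - wants cross < 0 → take C=(7.0943,-2.8600) (cross=-17.468)
ex = (C−B)/|BC| = (0.8523,-0.5231); ey = (0.5231,0.8523)
P = B + 1.89·ex + -2.63·ey = (2.2157,-2.9518)

2.22 -2.95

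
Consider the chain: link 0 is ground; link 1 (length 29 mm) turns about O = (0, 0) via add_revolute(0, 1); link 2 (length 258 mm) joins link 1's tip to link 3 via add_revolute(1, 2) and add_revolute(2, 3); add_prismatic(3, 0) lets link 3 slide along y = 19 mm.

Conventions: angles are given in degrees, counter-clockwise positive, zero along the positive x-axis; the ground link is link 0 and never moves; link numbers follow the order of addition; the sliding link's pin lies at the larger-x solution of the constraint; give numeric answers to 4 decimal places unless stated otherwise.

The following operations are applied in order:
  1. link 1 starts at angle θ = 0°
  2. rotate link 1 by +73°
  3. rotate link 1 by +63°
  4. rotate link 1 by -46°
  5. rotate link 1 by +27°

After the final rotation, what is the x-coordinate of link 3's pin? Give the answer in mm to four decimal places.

geometry: r = 29 mm, L = 258 mm, e = 19 mm; θ starts at 0°
rotate link 1 by +73°: θ ← 0° +73° = 73°
rotate link 1 by +63°: θ ← 73° +63° = 136°
rotate link 1 by -46°: θ ← 136° -46° = 90°
rotate link 1 by +27°: θ ← 90° +27° = 117°
crank pin P = (r cos θ, r sin θ) = (-13.165724, 25.839189)
h = r sin θ − e = 25.839189 − 19 = 6.839189
x = r cos θ + √(L² − h²) = -13.165724 + 257.909336 = 244.743611

244.7436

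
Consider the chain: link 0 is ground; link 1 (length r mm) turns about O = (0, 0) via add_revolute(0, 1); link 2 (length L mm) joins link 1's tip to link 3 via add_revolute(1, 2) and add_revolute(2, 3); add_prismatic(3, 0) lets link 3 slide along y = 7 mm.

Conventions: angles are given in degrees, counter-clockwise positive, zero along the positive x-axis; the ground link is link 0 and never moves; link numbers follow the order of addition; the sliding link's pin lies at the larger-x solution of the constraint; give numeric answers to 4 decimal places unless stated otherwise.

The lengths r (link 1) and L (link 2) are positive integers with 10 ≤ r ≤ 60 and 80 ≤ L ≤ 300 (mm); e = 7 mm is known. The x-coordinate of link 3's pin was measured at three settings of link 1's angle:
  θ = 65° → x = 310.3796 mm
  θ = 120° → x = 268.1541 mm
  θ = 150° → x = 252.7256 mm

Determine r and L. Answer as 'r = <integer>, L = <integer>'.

constraint per measurement: (x − r cos θ)² + (r sin θ − e)² = L²
subtracting the θ₁ and θ₂ equations cancels the r² and L² terms:
r = (x₁² − x₂²) / (2[(x₁cos θ₁ + e sin θ₁) − (x₂cos θ₂ + e sin θ₂)]) = 46.0000 → r = 46
L² = (x₁ − r cos θ₁)² + (r sin θ₁ − e)² = 85849.0019 → L = 293.0000 → L = 293
check at θ₃=150°: x = 252.7256 (printed 252.7256) ✓

r = 46, L = 293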